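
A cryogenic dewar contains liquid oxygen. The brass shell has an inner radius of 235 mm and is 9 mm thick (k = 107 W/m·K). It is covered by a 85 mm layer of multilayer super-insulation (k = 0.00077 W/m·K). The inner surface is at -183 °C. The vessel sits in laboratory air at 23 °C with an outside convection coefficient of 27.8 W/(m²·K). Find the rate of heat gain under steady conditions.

Q ≈ 1.88 W

Each spherical layer contributes R = (1/r_i − 1/r_o)/(4πk):
R_brass shell = (1/0.235 − 1/0.244)/(4π×107) = 1.167×10^-4 K/W
R_multilayer super-insulation = (1/0.244 − 1/0.329)/(4π×0.00077) = 109.4 K/W
R_outer film = 1/(h·4πr_o²) = 1/(27.8×4π×0.329²) = 0.02645 K/W
R_total = 109.5 K/W
Q = ΔT/R_total = 206/109.5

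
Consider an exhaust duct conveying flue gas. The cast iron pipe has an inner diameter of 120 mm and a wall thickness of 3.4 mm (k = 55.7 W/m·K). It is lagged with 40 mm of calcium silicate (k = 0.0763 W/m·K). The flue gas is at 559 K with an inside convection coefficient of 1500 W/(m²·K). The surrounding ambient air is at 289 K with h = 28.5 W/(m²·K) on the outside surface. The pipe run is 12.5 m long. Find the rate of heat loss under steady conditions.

Q ≈ 3140 W

Cylindrical conduction, so R = ln(r₂/r₁)/(2πkL) per layer, in series:
R_inner film = 1/(h_i·2πr₁L) = 1/(1500×2π×0.06×12.5) = 1.415×10^-4 K/W
R_cast iron pipe wall = ln(63.4/60)/(2π×55.7×12.5) = 1.26×10^-5 K/W
R_calcium silicate = ln(103.4/63.4)/(2π×0.0763×12.5) = 0.08162 K/W
R_outer film = 1/(h_o·2πr_oL) = 1/(28.5×2π×0.1034×12.5) = 0.004321 K/W
R_total = 0.0861 K/W
Q = ΔT/R_total = 270/0.0861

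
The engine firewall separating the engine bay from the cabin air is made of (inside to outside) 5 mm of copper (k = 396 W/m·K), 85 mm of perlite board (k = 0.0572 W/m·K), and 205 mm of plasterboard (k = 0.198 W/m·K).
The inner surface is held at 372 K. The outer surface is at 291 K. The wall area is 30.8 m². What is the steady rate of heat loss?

Model the wall as resistances in series:
R_copper = L/(kA) = 0.005/(396×30.8) = 4.099×10^-7 K/W
R_perlite board = L/(kA) = 0.085/(0.0572×30.8) = 0.04825 K/W
R_plasterboard = L/(kA) = 0.205/(0.198×30.8) = 0.03362 K/W
R_total = 0.08186 K/W
Q = ΔT / R_total = 81 / 0.08186

Q ≈ 989 W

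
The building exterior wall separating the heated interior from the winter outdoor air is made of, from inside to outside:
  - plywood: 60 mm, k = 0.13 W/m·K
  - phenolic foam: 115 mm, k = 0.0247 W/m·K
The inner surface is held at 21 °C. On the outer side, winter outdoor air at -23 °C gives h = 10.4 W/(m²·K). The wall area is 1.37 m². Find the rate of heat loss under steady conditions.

Series thermal resistances:
R_plywood = L/(kA) = 0.06/(0.13×1.37) = 0.3369 K/W
R_phenolic foam = L/(kA) = 0.115/(0.0247×1.37) = 3.398 K/W
R_outer film = 1/(h_o·A) = 1/(10.4×1.37) = 0.07019 K/W
R_total = 3.806 K/W
Q = ΔT / R_total = 44 / 3.806

Q ≈ 11.6 W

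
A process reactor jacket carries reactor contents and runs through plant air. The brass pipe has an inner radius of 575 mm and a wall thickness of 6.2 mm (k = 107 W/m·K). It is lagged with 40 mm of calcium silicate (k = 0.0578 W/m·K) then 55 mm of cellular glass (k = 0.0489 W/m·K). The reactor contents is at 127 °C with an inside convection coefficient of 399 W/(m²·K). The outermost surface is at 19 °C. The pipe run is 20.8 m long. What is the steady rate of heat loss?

Per-layer cylindrical resistances, series-summed:
R_inner film = 1/(h_i·2πr₁L) = 1/(399×2π×0.575×20.8) = 3.335×10^-5 K/W
R_brass pipe wall = ln(581.2/575)/(2π×107×20.8) = 7.669×10^-7 K/W
R_calcium silicate = ln(621.2/581.2)/(2π×0.0578×20.8) = 0.008811 K/W
R_cellular glass = ln(676.2/621.2)/(2π×0.0489×20.8) = 0.01327 K/W
R_total = 0.02212 K/W
Q = ΔT/R_total = 108/0.02212

Q ≈ 4880 W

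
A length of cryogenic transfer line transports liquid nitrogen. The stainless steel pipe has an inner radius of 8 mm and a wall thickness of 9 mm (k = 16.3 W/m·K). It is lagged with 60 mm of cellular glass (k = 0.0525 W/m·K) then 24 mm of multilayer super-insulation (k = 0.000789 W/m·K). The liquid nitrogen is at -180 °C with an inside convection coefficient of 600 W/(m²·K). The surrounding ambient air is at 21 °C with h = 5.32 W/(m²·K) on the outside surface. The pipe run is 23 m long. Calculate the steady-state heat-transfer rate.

Q ≈ 77.5 W

Radial resistances (cylindrical: R_cond = ln(r_o/r_i)/(2πkL), R_conv = 1/(h·2πrL)):
R_inner film = 1/(h_i·2πr₁L) = 1/(600×2π×0.008×23) = 0.001442 K/W
R_stainless steel pipe wall = ln(17/8)/(2π×16.3×23) = 3.2×10^-4 K/W
R_cellular glass = ln(77/17)/(2π×0.0525×23) = 0.1991 K/W
R_multilayer super-insulation = ln(101/77)/(2π×0.000789×23) = 2.38 K/W
R_outer film = 1/(h_o·2πr_oL) = 1/(5.32×2π×0.101×23) = 0.01288 K/W
R_total = 2.593 K/W
Q = ΔT/R_total = 201/2.593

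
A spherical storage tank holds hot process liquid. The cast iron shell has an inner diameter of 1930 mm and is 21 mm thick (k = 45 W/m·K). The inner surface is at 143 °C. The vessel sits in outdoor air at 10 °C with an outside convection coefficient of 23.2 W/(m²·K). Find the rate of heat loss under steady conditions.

Q ≈ 37300 W

Radial (spherical) resistances in series:
R_cast iron shell = (1/0.965 − 1/0.986)/(4π×45) = 3.903×10^-5 K/W
R_outer film = 1/(h·4πr_o²) = 1/(23.2×4π×0.986²) = 0.003528 K/W
R_total = 0.003567 K/W
Q = ΔT/R_total = 133/0.003567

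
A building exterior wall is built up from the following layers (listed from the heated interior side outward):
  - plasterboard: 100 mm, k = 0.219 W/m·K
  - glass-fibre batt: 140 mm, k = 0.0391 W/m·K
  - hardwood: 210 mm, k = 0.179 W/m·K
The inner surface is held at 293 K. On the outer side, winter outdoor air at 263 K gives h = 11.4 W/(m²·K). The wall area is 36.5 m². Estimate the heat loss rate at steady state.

Thermal resistances in series:
R_plasterboard = L/(kA) = 0.1/(0.219×36.5) = 0.01251 K/W
R_glass-fibre batt = L/(kA) = 0.14/(0.0391×36.5) = 0.0981 K/W
R_hardwood = L/(kA) = 0.21/(0.179×36.5) = 0.03214 K/W
R_outer film = 1/(h_o·A) = 1/(11.4×36.5) = 0.002403 K/W
R_total = 0.1452 K/W
Q = ΔT / R_total = 30 / 0.1452

Q ≈ 207 W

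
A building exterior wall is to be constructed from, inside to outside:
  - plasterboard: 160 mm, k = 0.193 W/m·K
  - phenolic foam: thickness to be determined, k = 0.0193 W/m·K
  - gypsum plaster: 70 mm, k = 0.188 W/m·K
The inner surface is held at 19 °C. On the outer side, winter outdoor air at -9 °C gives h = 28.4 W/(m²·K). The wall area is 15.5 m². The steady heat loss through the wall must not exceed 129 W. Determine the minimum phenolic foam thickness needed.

L ≈ 41.1 mm

Treating each layer as a thermal resistance in series:
R_plasterboard = L/(kA) = 0.16/(0.193×15.5) = 0.05348 K/W
R_gypsum plaster = L/(kA) = 0.07/(0.188×15.5) = 0.02402 K/W
R_outer film = 1/(h_o·A) = 1/(28.4×15.5) = 0.002272 K/W
Sum of the known resistances R_other = 0.07978 K/W
Required total resistance R_tot = ΔT/Q_allow = 28/129 = 0.2171 K/W
R_phenolic foam = R_tot − R_other = 0.1373 K/W
L = R·k·A = 0.1373×0.0193×15.5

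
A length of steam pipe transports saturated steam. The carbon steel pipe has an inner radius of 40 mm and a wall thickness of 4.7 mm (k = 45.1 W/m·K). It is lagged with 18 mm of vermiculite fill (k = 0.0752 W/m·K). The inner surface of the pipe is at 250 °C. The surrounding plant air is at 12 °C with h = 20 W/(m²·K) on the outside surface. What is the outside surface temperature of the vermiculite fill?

Cylindrical conduction, so R = ln(r₂/r₁)/(2πkL) per layer, in series:
R_carbon steel pipe wall = ln(44.7/40)/(2π×45.1×1) = 3.92×10^-4 K/W
R_vermiculite fill = ln(62.7/44.7)/(2π×0.0752×1) = 0.7162 K/W
R_outer film = 1/(h_o·2πr_oL) = 1/(20×2π×0.0627×1) = 0.1269 K/W
R_total = 0.8435 K/W
Q = ΔT/R_total = 238/0.8435
Q = 282 W/m
T_interface = T_inner − Q·ΣR(inner→interface) = 250 − 282×0.7166

T ≈ 47.8 °C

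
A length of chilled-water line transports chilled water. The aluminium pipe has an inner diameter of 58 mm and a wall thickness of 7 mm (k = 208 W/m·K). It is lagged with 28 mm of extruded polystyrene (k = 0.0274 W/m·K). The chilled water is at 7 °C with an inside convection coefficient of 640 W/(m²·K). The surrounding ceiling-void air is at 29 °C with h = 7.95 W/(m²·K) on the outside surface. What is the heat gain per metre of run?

Per-layer cylindrical resistances, series-summed:
R_inner film = 1/(h_i·2πr₁L) = 1/(640×2π×0.029×1) = 0.008575 K/W
R_aluminium pipe wall = ln(36/29)/(2π×208×1) = 1.654×10^-4 K/W
R_extruded polystyrene = ln(64/36)/(2π×0.0274×1) = 3.342 K/W
R_outer film = 1/(h_o·2πr_oL) = 1/(7.95×2π×0.064×1) = 0.3128 K/W
R_total = 3.664 K/W
Q = ΔT/R_total = 22/3.664

q′ ≈ 6.01 W/m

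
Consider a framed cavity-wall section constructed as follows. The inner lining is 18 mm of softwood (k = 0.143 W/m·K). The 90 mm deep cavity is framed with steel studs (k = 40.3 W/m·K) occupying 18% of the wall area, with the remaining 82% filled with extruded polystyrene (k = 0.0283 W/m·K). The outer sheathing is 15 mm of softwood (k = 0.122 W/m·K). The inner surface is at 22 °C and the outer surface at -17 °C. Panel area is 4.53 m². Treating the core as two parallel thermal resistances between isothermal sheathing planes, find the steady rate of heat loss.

Q ≈ 676 W

Sheathing layers in series; stud and cavity paths in parallel between them.
R_inner = 0.018/(0.143×4.53) = 0.02779 K/W
R_stud  = 0.09/(40.3×0.18×4.53) = 0.002739 K/W
R_cav   = 0.09/(0.0283×0.82×4.53) = 0.8561 K/W
1/R_core = 1/R_stud + 1/R_cav → R_core = 0.00273 K/W
R_outer = 0.015/(0.122×4.53) = 0.02714 K/W
R_total = 0.05766 K/W
Q = ΔT/R_total = 39/0.05766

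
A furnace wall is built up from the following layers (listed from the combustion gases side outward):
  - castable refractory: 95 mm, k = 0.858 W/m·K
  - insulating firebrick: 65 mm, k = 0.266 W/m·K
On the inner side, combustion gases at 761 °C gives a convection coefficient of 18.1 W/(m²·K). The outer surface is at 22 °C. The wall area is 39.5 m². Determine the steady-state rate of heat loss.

Model the wall as resistances in series:
R_inner film = 1/(h_i·A) = 1/(18.1×39.5) = 0.001399 K/W
R_castable refractory = L/(kA) = 0.095/(0.858×39.5) = 0.002803 K/W
R_insulating firebrick = L/(kA) = 0.065/(0.266×39.5) = 0.006186 K/W
R_total = 0.01039 K/W
Q = ΔT / R_total = 739 / 0.01039

Q ≈ 71100 W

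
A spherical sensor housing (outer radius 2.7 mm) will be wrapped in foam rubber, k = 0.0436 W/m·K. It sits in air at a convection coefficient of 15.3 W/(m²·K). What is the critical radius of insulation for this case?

r_cr ≈ 5.7 mm

For a sphere r_cr = 2k/h = 2×0.0436/15.3
r_cr = 5.7 mm; since the bare radius (2.7 mm) is below r_cr, adding a thin layer of insulation will *increase* heat loss.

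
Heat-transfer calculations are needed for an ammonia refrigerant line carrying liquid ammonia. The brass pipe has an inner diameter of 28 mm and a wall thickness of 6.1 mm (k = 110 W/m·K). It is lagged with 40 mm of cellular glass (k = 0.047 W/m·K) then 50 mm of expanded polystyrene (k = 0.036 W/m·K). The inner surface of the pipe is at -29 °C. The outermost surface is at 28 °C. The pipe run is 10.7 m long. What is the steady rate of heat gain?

Radial resistances (cylindrical: R_cond = ln(r_o/r_i)/(2πkL), R_conv = 1/(h·2πrL)):
R_brass pipe wall = ln(20.1/14)/(2π×110×10.7) = 4.89×10^-5 K/W
R_cellular glass = ln(60.1/20.1)/(2π×0.047×10.7) = 0.3466 K/W
R_expanded polystyrene = ln(110.1/60.1)/(2π×0.036×10.7) = 0.2501 K/W
R_total = 0.5968 K/W
Q = ΔT/R_total = 57/0.5968

Q ≈ 95.5 W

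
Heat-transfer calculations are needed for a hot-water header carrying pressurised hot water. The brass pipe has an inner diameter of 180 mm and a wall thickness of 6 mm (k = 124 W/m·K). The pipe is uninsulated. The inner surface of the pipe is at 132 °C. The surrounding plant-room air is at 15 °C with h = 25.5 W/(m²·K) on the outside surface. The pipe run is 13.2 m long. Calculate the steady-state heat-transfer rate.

Cylindrical conduction, so R = ln(r₂/r₁)/(2πkL) per layer, in series:
R_brass pipe wall = ln(96/90)/(2π×124×13.2) = 6.275×10^-6 K/W
R_outer film = 1/(h_o·2πr_oL) = 1/(25.5×2π×0.096×13.2) = 0.004925 K/W
R_total = 0.004932 K/W
Q = ΔT/R_total = 117/0.004932

Q ≈ 23700 W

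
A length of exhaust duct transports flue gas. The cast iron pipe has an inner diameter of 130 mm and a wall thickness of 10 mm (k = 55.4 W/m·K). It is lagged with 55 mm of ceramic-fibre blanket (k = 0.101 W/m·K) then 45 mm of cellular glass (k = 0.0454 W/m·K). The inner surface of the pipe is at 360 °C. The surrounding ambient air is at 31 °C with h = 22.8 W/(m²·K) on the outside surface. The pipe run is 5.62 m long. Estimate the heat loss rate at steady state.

Q ≈ 949 W

Cylindrical conduction, so R = ln(r₂/r₁)/(2πkL) per layer, in series:
R_cast iron pipe wall = ln(75/65)/(2π×55.4×5.62) = 7.315×10^-5 K/W
R_ceramic-fibre blanket = ln(130/75)/(2π×0.101×5.62) = 0.1542 K/W
R_cellular glass = ln(175/130)/(2π×0.0454×5.62) = 0.1854 K/W
R_outer film = 1/(h_o·2πr_oL) = 1/(22.8×2π×0.175×5.62) = 0.007098 K/W
R_total = 0.3468 K/W
Q = ΔT/R_total = 329/0.3468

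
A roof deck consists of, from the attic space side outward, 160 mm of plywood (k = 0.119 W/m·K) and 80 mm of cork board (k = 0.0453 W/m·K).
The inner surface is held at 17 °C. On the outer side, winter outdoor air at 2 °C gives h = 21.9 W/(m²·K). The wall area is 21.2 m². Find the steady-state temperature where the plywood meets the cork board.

Series thermal resistances:
R_plywood = L/(kA) = 0.16/(0.119×21.2) = 0.06342 K/W
R_cork board = L/(kA) = 0.08/(0.0453×21.2) = 0.0833 K/W
R_outer film = 1/(h_o·A) = 1/(21.9×21.2) = 0.002154 K/W
R_total = 0.1489 K/W;  Q = ΔT/R_total = 15/0.1489 = 100.8 W
T_interface = T_inner − Q·ΣR(inner→interface) = 17 − 101×0.06342

T ≈ 10.6 °C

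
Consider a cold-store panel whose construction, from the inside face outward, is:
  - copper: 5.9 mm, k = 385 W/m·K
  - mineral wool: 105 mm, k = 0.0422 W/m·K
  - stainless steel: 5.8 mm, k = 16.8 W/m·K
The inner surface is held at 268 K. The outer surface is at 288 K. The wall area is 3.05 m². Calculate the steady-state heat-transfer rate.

Model the wall as resistances in series:
R_copper = L/(kA) = 0.0059/(385×3.05) = 5.024×10^-6 K/W
R_mineral wool = L/(kA) = 0.105/(0.0422×3.05) = 0.8158 K/W
R_stainless steel = L/(kA) = 0.0058/(16.8×3.05) = 1.132×10^-4 K/W
R_total = 0.8159 K/W
Q = ΔT / R_total = 20 / 0.8159

Q ≈ 24.5 W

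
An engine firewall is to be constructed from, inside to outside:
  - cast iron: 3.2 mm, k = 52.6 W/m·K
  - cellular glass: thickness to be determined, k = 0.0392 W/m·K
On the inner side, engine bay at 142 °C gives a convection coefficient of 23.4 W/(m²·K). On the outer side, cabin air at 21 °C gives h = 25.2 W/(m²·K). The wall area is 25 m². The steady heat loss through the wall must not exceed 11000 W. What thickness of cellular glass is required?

L ≈ 7.55 mm

Using the resistance-network approach (series):
R_inner film = 1/(h_i·A) = 1/(23.4×25) = 0.001709 K/W
R_cast iron = L/(kA) = 0.0032/(52.6×25) = 2.433×10^-6 K/W
R_outer film = 1/(h_o·A) = 1/(25.2×25) = 0.001587 K/W
Sum of the known resistances R_other = 0.003299 K/W
Required total resistance R_tot = ΔT/Q_allow = 121/11000 = 0.011 K/W
R_cellular glass = R_tot − R_other = 0.007701 K/W
L = R·k·A = 0.007701×0.0392×25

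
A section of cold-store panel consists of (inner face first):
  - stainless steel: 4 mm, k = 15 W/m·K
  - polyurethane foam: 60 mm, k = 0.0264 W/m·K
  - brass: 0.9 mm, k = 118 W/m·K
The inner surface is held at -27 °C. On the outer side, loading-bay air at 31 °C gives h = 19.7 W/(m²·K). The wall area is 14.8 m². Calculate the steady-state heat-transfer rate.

Q ≈ 369 W

Treating each layer as a thermal resistance in series:
R_stainless steel = L/(kA) = 0.004/(15×14.8) = 1.802×10^-5 K/W
R_polyurethane foam = L/(kA) = 0.06/(0.0264×14.8) = 0.1536 K/W
R_brass = L/(kA) = 0.0009/(118×14.8) = 5.153×10^-7 K/W
R_outer film = 1/(h_o·A) = 1/(19.7×14.8) = 0.00343 K/W
R_total = 0.157 K/W
Q = ΔT / R_total = 58 / 0.157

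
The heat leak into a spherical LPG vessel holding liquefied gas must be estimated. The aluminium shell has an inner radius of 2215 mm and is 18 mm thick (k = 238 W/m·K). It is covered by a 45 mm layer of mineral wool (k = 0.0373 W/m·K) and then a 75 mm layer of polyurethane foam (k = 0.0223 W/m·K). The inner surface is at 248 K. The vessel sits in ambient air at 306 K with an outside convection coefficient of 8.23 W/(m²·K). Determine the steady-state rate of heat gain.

Q ≈ 822 W

Spherical conduction: R = (1/r_in − 1/r_out)/(4πk) per layer; series-sum.
R_aluminium shell = (1/2.215 − 1/2.233)/(4π×238) = 1.217×10^-6 K/W
R_mineral wool = (1/2.233 − 1/2.278)/(4π×0.0373) = 0.01887 K/W
R_polyurethane foam = (1/2.278 − 1/2.353)/(4π×0.0223) = 0.04993 K/W
R_outer film = 1/(h·4πr_o²) = 1/(8.23×4π×2.353²) = 0.001746 K/W
R_total = 0.07055 K/W
Q = ΔT/R_total = 58/0.07055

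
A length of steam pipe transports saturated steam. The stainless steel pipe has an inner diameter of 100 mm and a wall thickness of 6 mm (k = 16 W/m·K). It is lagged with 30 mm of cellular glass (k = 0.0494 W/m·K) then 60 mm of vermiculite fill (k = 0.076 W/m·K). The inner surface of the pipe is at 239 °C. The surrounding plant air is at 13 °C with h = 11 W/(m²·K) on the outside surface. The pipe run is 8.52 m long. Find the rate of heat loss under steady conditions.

Cylindrical conduction, so R = ln(r₂/r₁)/(2πkL) per layer, in series:
R_stainless steel pipe wall = ln(56/50)/(2π×16×8.52) = 1.323×10^-4 K/W
R_cellular glass = ln(86/56)/(2π×0.0494×8.52) = 0.1622 K/W
R_vermiculite fill = ln(146/86)/(2π×0.076×8.52) = 0.1301 K/W
R_outer film = 1/(h_o·2πr_oL) = 1/(11×2π×0.146×8.52) = 0.01163 K/W
R_total = 0.3041 K/W
Q = ΔT/R_total = 226/0.3041

Q ≈ 743 W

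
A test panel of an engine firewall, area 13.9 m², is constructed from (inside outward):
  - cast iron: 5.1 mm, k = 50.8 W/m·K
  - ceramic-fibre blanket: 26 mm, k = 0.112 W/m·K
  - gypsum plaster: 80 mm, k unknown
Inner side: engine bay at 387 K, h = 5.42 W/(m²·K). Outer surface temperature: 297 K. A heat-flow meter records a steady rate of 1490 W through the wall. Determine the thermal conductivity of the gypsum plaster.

k ≈ 0.189 W/(m·K)

Thermal resistances in series:
R_inner film = 1/(h_i·A) = 1/(5.42×13.9) = 0.01327 K/W
R_cast iron = L/(kA) = 0.0051/(50.8×13.9) = 7.223×10^-6 K/W
R_ceramic-fibre blanket = L/(kA) = 0.026/(0.112×13.9) = 0.0167 K/W
Sum of known resistances R_other = 0.02998 K/W
Total R = ΔT/Q = 90/1490 = 0.0604 K/W
R_gypsum plaster = R_total − R_other = 0.03042 K/W
k = L/(R·A) = 0.08/(0.03042×13.9)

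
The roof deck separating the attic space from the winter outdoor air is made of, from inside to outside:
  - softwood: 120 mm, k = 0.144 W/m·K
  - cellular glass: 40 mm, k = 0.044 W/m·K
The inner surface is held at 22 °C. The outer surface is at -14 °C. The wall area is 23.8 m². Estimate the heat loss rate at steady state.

Series thermal resistances:
R_softwood = L/(kA) = 0.12/(0.144×23.8) = 0.03501 K/W
R_cellular glass = L/(kA) = 0.04/(0.044×23.8) = 0.0382 K/W
R_total = 0.07321 K/W
Q = ΔT / R_total = 36 / 0.07321

Q ≈ 492 W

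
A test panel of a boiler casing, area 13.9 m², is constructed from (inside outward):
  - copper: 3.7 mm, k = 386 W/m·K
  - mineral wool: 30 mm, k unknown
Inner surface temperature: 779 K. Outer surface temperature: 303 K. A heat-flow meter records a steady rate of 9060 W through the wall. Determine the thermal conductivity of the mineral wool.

Thermal resistances in series:
R_copper = L/(kA) = 0.0037/(386×13.9) = 6.896×10^-7 K/W
Sum of known resistances R_other = 6.896×10^-7 K/W
Total R = ΔT/Q = 476/9060 = 0.05254 K/W
R_mineral wool = R_total − R_other = 0.05254 K/W
k = L/(R·A) = 0.03/(0.05254×13.9)

k ≈ 0.0411 W/(m·K)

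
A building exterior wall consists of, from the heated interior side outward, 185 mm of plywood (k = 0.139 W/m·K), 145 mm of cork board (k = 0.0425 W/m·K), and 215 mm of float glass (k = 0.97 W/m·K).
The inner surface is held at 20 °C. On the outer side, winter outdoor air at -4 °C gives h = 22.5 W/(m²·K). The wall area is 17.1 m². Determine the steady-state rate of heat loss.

Thermal resistances in series:
R_plywood = L/(kA) = 0.185/(0.139×17.1) = 0.07783 K/W
R_cork board = L/(kA) = 0.145/(0.0425×17.1) = 0.1995 K/W
R_float glass = L/(kA) = 0.215/(0.97×17.1) = 0.01296 K/W
R_outer film = 1/(h_o·A) = 1/(22.5×17.1) = 0.002599 K/W
R_total = 0.2929 K/W
Q = ΔT / R_total = 24 / 0.2929

Q ≈ 81.9 W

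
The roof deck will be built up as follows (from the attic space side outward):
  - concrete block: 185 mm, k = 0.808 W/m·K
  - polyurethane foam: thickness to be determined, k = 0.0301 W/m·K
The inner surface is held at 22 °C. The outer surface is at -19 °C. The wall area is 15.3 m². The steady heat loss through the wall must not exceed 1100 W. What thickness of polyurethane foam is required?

Series thermal resistances:
R_concrete block = L/(kA) = 0.185/(0.808×15.3) = 0.01496 K/W
Sum of the known resistances R_other = 0.01496 K/W
Required total resistance R_tot = ΔT/Q_allow = 41/1100 = 0.03727 K/W
R_polyurethane foam = R_tot − R_other = 0.02231 K/W
L = R·k·A = 0.02231×0.0301×15.3

L ≈ 10.3 mm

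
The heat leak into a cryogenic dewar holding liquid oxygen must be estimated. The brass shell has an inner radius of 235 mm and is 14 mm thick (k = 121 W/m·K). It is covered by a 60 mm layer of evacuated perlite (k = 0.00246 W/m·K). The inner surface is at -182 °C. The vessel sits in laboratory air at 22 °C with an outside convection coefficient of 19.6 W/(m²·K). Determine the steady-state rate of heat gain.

Q ≈ 8.07 W

For a spherical shell R = (1/r₁ − 1/r₂)/(4πk); film R = 1/(h·4πr²). In series:
R_brass shell = (1/0.235 − 1/0.249)/(4π×121) = 1.573×10^-4 K/W
R_evacuated perlite = (1/0.249 − 1/0.309)/(4π×0.00246) = 25.23 K/W
R_outer film = 1/(h·4πr_o²) = 1/(19.6×4π×0.309²) = 0.04252 K/W
R_total = 25.27 K/W
Q = ΔT/R_total = 204/25.27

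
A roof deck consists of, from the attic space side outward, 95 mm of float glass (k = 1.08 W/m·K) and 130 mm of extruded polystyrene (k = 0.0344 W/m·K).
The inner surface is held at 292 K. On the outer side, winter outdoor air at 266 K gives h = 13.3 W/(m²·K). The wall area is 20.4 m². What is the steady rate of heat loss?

Thermal resistances in series:
R_float glass = L/(kA) = 0.095/(1.08×20.4) = 0.004312 K/W
R_extruded polystyrene = L/(kA) = 0.13/(0.0344×20.4) = 0.1852 K/W
R_outer film = 1/(h_o·A) = 1/(13.3×20.4) = 0.003686 K/W
R_total = 0.1932 K/W
Q = ΔT / R_total = 26 / 0.1932

Q ≈ 135 W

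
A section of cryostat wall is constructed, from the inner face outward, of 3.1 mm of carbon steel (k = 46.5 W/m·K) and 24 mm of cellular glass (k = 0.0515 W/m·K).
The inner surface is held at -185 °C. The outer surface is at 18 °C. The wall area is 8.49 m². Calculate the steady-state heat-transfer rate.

Q ≈ 3700 W

Series thermal resistances:
R_carbon steel = L/(kA) = 0.0031/(46.5×8.49) = 7.852×10^-6 K/W
R_cellular glass = L/(kA) = 0.024/(0.0515×8.49) = 0.05489 K/W
R_total = 0.0549 K/W
Q = ΔT / R_total = 203 / 0.0549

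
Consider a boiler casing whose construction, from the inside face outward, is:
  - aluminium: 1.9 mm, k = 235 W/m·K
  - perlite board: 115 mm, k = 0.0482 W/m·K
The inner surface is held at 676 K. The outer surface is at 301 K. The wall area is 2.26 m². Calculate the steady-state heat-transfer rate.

Using the resistance-network approach (series):
R_aluminium = L/(kA) = 0.0019/(235×2.26) = 3.577×10^-6 K/W
R_perlite board = L/(kA) = 0.115/(0.0482×2.26) = 1.056 K/W
R_total = 1.056 K/W
Q = ΔT / R_total = 375 / 1.056

Q ≈ 355 W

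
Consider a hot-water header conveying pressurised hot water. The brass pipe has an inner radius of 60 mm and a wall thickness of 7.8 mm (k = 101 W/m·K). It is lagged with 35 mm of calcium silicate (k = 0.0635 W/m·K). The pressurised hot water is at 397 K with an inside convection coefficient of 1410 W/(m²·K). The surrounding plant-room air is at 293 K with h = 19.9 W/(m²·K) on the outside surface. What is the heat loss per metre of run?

q′ ≈ 92.6 W/m

Cylindrical conduction, so R = ln(r₂/r₁)/(2πkL) per layer, in series:
R_inner film = 1/(h_i·2πr₁L) = 1/(1410×2π×0.06×1) = 0.001881 K/W
R_brass pipe wall = ln(67.8/60)/(2π×101×1) = 1.926×10^-4 K/W
R_calcium silicate = ln(102.8/67.8)/(2π×0.0635×1) = 1.043 K/W
R_outer film = 1/(h_o·2πr_oL) = 1/(19.9×2π×0.1028×1) = 0.0778 K/W
R_total = 1.123 K/W
Q = ΔT/R_total = 104/1.123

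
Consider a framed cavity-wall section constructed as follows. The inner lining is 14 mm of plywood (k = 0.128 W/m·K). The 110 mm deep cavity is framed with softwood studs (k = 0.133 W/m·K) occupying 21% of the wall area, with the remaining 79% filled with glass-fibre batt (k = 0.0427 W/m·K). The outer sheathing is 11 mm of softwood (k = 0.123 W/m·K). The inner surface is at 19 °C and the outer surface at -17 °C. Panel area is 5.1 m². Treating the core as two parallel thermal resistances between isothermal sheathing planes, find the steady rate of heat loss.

Sheathing layers in series; stud and cavity paths in parallel between them.
R_inner = 0.014/(0.128×5.1) = 0.02145 K/W
R_stud  = 0.11/(0.133×0.21×5.1) = 0.7722 K/W
R_cav   = 0.11/(0.0427×0.79×5.1) = 0.6394 K/W
1/R_core = 1/R_stud + 1/R_cav → R_core = 0.3498 K/W
R_outer = 0.011/(0.123×5.1) = 0.01754 K/W
R_total = 0.3888 K/W
Q = ΔT/R_total = 36/0.3888

Q ≈ 92.6 W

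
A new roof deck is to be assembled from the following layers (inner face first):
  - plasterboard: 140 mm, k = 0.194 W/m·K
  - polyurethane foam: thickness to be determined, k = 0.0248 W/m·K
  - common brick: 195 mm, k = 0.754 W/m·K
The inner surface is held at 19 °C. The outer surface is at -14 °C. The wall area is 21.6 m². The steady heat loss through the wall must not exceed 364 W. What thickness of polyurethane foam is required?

Thermal resistances in series:
R_plasterboard = L/(kA) = 0.14/(0.194×21.6) = 0.03341 K/W
R_common brick = L/(kA) = 0.195/(0.754×21.6) = 0.01197 K/W
Sum of the known resistances R_other = 0.04538 K/W
Required total resistance R_tot = ΔT/Q_allow = 33/364 = 0.09066 K/W
R_polyurethane foam = R_tot − R_other = 0.04528 K/W
L = R·k·A = 0.04528×0.0248×21.6

L ≈ 24.3 mm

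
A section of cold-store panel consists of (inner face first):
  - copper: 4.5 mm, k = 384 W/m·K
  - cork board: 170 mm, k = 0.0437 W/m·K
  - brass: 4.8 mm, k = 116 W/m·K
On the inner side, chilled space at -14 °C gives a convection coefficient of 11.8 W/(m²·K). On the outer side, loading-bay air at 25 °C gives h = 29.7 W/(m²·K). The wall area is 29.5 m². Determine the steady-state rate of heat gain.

Using the resistance-network approach (series):
R_inner film = 1/(h_i·A) = 1/(11.8×29.5) = 0.002873 K/W
R_copper = L/(kA) = 0.0045/(384×29.5) = 3.972×10^-7 K/W
R_cork board = L/(kA) = 0.17/(0.0437×29.5) = 0.1319 K/W
R_brass = L/(kA) = 0.0048/(116×29.5) = 1.403×10^-6 K/W
R_outer film = 1/(h_o·A) = 1/(29.7×29.5) = 0.001141 K/W
R_total = 0.1359 K/W
Q = ΔT / R_total = 39 / 0.1359

Q ≈ 287 W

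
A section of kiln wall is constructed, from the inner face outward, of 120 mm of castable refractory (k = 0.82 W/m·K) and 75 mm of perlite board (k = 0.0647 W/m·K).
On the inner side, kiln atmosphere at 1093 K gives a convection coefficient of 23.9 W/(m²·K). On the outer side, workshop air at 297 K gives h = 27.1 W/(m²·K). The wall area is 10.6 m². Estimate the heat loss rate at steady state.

Q ≈ 6100 W

Thermal resistances in series:
R_inner film = 1/(h_i·A) = 1/(23.9×10.6) = 0.003947 K/W
R_castable refractory = L/(kA) = 0.12/(0.82×10.6) = 0.01381 K/W
R_perlite board = L/(kA) = 0.075/(0.0647×10.6) = 0.1094 K/W
R_outer film = 1/(h_o·A) = 1/(27.1×10.6) = 0.003481 K/W
R_total = 0.1306 K/W
Q = ΔT / R_total = 796 / 0.1306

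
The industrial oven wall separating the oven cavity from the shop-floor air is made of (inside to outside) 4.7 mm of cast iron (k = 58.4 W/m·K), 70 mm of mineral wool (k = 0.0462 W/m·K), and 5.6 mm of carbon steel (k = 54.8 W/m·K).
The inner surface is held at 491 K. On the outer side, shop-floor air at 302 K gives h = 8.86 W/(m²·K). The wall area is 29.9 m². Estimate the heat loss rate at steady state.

Q ≈ 3470 W

Model the wall as resistances in series:
R_cast iron = L/(kA) = 0.0047/(58.4×29.9) = 2.692×10^-6 K/W
R_mineral wool = L/(kA) = 0.07/(0.0462×29.9) = 0.05067 K/W
R_carbon steel = L/(kA) = 0.0056/(54.8×29.9) = 3.418×10^-6 K/W
R_outer film = 1/(h_o·A) = 1/(8.86×29.9) = 0.003775 K/W
R_total = 0.05445 K/W
Q = ΔT / R_total = 189 / 0.05445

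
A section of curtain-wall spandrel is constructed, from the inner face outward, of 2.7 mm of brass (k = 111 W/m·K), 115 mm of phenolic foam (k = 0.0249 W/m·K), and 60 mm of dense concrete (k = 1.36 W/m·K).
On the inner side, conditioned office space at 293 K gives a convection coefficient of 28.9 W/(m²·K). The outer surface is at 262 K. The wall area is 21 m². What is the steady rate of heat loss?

Q ≈ 139 W

Thermal resistances in series:
R_inner film = 1/(h_i·A) = 1/(28.9×21) = 0.001648 K/W
R_brass = L/(kA) = 0.0027/(111×21) = 1.158×10^-6 K/W
R_phenolic foam = L/(kA) = 0.115/(0.0249×21) = 0.2199 K/W
R_dense concrete = L/(kA) = 0.06/(1.36×21) = 0.002101 K/W
R_total = 0.2237 K/W
Q = ΔT / R_total = 31 / 0.2237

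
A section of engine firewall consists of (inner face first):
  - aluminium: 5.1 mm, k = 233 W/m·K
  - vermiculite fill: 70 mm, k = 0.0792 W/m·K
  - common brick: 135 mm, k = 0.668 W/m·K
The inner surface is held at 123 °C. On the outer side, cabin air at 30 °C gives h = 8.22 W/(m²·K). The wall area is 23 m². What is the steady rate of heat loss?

Model the wall as resistances in series:
R_aluminium = L/(kA) = 0.0051/(233×23) = 9.517×10^-7 K/W
R_vermiculite fill = L/(kA) = 0.07/(0.0792×23) = 0.03843 K/W
R_common brick = L/(kA) = 0.135/(0.668×23) = 0.008787 K/W
R_outer film = 1/(h_o·A) = 1/(8.22×23) = 0.005289 K/W
R_total = 0.0525 K/W
Q = ΔT / R_total = 93 / 0.0525

Q ≈ 1770 W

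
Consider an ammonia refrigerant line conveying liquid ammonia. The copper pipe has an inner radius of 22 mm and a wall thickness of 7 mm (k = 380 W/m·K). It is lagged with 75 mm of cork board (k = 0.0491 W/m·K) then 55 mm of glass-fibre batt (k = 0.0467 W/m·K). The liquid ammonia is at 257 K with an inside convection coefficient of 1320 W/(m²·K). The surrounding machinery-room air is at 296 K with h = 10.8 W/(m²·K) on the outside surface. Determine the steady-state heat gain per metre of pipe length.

Per-layer cylindrical resistances, series-summed:
R_inner film = 1/(h_i·2πr₁L) = 1/(1320×2π×0.022×1) = 0.005481 K/W
R_copper pipe wall = ln(29/22)/(2π×380×1) = 1.157×10^-4 K/W
R_cork board = ln(104/29)/(2π×0.0491×1) = 4.14 K/W
R_glass-fibre batt = ln(159/104)/(2π×0.0467×1) = 1.447 K/W
R_outer film = 1/(h_o·2πr_oL) = 1/(10.8×2π×0.159×1) = 0.09268 K/W
R_total = 5.685 K/W
Q = ΔT/R_total = 39/5.685

q′ ≈ 6.86 W/m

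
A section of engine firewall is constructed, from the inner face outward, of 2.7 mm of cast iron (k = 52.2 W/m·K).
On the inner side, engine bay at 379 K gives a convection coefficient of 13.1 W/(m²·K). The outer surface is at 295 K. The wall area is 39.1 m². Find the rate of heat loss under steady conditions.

Q ≈ 43000 W

Model the wall as resistances in series:
R_inner film = 1/(h_i·A) = 1/(13.1×39.1) = 0.001952 K/W
R_cast iron = L/(kA) = 0.0027/(52.2×39.1) = 1.323×10^-6 K/W
R_total = 0.001954 K/W
Q = ΔT / R_total = 84 / 0.001954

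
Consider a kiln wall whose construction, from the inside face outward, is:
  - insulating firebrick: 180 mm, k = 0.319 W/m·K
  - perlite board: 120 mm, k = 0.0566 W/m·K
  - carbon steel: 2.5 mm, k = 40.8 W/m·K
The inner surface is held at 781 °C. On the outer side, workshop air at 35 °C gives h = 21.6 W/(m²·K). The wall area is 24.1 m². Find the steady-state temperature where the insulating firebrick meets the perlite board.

T ≈ 627 °C

Thermal resistances in series:
R_insulating firebrick = L/(kA) = 0.18/(0.319×24.1) = 0.02341 K/W
R_perlite board = L/(kA) = 0.12/(0.0566×24.1) = 0.08797 K/W
R_carbon steel = L/(kA) = 0.0025/(40.8×24.1) = 2.543×10^-6 K/W
R_outer film = 1/(h_o·A) = 1/(21.6×24.1) = 0.001921 K/W
R_total = 0.1133 K/W;  Q = ΔT/R_total = 746/0.1133 = 6584 W
T_interface = T_inner − Q·ΣR(inner→interface) = 781 − 6580×0.02341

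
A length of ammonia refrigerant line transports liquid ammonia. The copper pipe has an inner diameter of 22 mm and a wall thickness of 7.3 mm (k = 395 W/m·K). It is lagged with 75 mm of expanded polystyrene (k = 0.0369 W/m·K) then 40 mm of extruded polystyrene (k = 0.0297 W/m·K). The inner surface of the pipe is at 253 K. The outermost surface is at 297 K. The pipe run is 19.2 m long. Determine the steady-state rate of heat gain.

Radial resistances (cylindrical: R_cond = ln(r_o/r_i)/(2πkL), R_conv = 1/(h·2πrL)):
R_copper pipe wall = ln(18.3/11)/(2π×395×19.2) = 1.068×10^-5 K/W
R_expanded polystyrene = ln(93.3/18.3)/(2π×0.0369×19.2) = 0.3659 K/W
R_extruded polystyrene = ln(133.3/93.3)/(2π×0.0297×19.2) = 0.09958 K/W
R_total = 0.4655 K/W
Q = ΔT/R_total = 44/0.4655

Q ≈ 94.5 W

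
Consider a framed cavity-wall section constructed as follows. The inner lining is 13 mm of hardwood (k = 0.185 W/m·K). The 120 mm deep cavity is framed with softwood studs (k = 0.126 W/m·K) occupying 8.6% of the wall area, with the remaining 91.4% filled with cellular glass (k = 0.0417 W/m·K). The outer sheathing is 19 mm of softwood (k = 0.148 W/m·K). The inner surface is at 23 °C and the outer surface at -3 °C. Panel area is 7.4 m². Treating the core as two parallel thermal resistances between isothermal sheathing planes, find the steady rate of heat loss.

Q ≈ 72.6 W

Sheathing layers in series; stud and cavity paths in parallel between them.
R_inner = 0.013/(0.185×7.4) = 0.009496 K/W
R_stud  = 0.12/(0.126×0.086×7.4) = 1.497 K/W
R_cav   = 0.12/(0.0417×0.914×7.4) = 0.4255 K/W
1/R_core = 1/R_stud + 1/R_cav → R_core = 0.3313 K/W
R_outer = 0.019/(0.148×7.4) = 0.01735 K/W
R_total = 0.3581 K/W
Q = ΔT/R_total = 26/0.3581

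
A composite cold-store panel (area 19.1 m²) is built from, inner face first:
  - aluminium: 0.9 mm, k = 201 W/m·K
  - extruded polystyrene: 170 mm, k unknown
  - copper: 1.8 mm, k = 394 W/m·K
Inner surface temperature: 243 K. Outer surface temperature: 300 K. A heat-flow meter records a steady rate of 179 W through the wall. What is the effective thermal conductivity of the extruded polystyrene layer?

Series thermal resistances:
R_aluminium = L/(kA) = 0.0009/(201×19.1) = 2.344×10^-7 K/W
R_copper = L/(kA) = 0.0018/(394×19.1) = 2.392×10^-7 K/W
Sum of known resistances R_other = 4.736×10^-7 K/W
Total R = ΔT/Q = 57/179 = 0.3184 K/W
R_extruded polystyrene = R_total − R_other = 0.3184 K/W
k = L/(R·A) = 0.17/(0.3184×19.1)

k ≈ 0.028 W/(m·K)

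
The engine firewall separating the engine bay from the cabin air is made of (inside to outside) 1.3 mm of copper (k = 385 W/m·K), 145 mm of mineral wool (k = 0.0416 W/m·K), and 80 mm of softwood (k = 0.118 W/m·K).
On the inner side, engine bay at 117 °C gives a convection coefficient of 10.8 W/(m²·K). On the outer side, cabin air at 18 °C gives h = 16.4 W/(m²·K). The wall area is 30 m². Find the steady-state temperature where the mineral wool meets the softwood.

T ≈ 34.9 °C

Treating each layer as a thermal resistance in series:
R_inner film = 1/(h_i·A) = 1/(10.8×30) = 0.003086 K/W
R_copper = L/(kA) = 0.0013/(385×30) = 1.126×10^-7 K/W
R_mineral wool = L/(kA) = 0.145/(0.0416×30) = 0.1162 K/W
R_softwood = L/(kA) = 0.08/(0.118×30) = 0.0226 K/W
R_outer film = 1/(h_o·A) = 1/(16.4×30) = 0.002033 K/W
R_total = 0.1439 K/W;  Q = ΔT/R_total = 99/0.1439 = 688 W
T_interface = T_inner − Q·ΣR(inner→interface) = 117 − 688×0.1193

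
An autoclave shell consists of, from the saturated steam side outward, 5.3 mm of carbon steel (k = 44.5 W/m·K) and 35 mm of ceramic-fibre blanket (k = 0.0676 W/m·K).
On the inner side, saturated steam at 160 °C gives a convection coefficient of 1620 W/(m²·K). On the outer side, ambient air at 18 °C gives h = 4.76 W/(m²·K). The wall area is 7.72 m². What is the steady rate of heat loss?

Q ≈ 1500 W

Treating each layer as a thermal resistance in series:
R_inner film = 1/(h_i·A) = 1/(1620×7.72) = 7.996×10^-5 K/W
R_carbon steel = L/(kA) = 0.0053/(44.5×7.72) = 1.543×10^-5 K/W
R_ceramic-fibre blanket = L/(kA) = 0.035/(0.0676×7.72) = 0.06707 K/W
R_outer film = 1/(h_o·A) = 1/(4.76×7.72) = 0.02721 K/W
R_total = 0.09437 K/W
Q = ΔT / R_total = 142 / 0.09437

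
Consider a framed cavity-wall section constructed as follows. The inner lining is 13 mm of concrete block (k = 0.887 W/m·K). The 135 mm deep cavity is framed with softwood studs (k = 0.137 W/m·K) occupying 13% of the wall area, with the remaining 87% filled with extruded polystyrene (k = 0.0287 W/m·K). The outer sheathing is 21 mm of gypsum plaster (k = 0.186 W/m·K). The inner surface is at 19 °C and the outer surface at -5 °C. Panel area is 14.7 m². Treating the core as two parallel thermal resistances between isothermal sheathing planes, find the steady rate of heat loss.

Sheathing layers in series; stud and cavity paths in parallel between them.
R_inner = 0.013/(0.887×14.7) = 9.97×10^-4 K/W
R_stud  = 0.135/(0.137×0.13×14.7) = 0.5156 K/W
R_cav   = 0.135/(0.0287×0.87×14.7) = 0.3678 K/W
1/R_core = 1/R_stud + 1/R_cav → R_core = 0.2147 K/W
R_outer = 0.021/(0.186×14.7) = 0.00768 K/W
R_total = 0.2234 K/W
Q = ΔT/R_total = 24/0.2234

Q ≈ 107 W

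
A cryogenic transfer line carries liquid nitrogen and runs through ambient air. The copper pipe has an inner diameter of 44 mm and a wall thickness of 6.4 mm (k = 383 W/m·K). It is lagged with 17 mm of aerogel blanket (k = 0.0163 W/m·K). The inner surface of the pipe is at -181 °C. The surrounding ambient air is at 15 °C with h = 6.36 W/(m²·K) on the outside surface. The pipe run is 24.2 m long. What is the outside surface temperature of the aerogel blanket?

Per-layer cylindrical resistances, series-summed:
R_copper pipe wall = ln(28.4/22)/(2π×383×24.2) = 4.385×10^-6 K/W
R_aerogel blanket = ln(45.4/28.4)/(2π×0.0163×24.2) = 0.1893 K/W
R_outer film = 1/(h_o·2πr_oL) = 1/(6.36×2π×0.0454×24.2) = 0.02278 K/W
R_total = 0.2121 K/W
Q = ΔT/R_total = 196/0.2121
Q = 924 W
T_interface = T_inner + Q·ΣR(inner→interface) = -181 + 924×0.1893

T ≈ -6.05 °C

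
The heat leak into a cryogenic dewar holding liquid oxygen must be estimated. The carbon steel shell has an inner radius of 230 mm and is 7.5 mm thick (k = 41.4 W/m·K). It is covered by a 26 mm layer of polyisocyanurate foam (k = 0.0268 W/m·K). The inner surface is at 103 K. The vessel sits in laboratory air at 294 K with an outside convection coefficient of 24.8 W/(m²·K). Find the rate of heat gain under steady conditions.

Q ≈ 149 W

Each spherical layer contributes R = (1/r_i − 1/r_o)/(4πk):
R_carbon steel shell = (1/0.23 − 1/0.2375)/(4π×41.4) = 2.639×10^-4 K/W
R_polyisocyanurate foam = (1/0.2375 − 1/0.2635)/(4π×0.0268) = 1.234 K/W
R_outer film = 1/(h·4πr_o²) = 1/(24.8×4π×0.2635²) = 0.04621 K/W
R_total = 1.28 K/W
Q = ΔT/R_total = 191/1.28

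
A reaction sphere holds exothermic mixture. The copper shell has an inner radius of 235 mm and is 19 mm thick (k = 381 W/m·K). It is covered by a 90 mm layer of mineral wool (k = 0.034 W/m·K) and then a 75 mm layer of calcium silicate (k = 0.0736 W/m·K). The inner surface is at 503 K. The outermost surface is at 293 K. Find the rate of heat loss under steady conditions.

Q ≈ 70.6 W

For a spherical shell R = (1/r₁ − 1/r₂)/(4πk); film R = 1/(h·4πr²). In series:
R_copper shell = (1/0.235 − 1/0.254)/(4π×381) = 6.648×10^-5 K/W
R_mineral wool = (1/0.254 − 1/0.344)/(4π×0.034) = 2.411 K/W
R_calcium silicate = (1/0.344 − 1/0.419)/(4π×0.0736) = 0.5626 K/W
R_total = 2.973 K/W
Q = ΔT/R_total = 210/2.973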